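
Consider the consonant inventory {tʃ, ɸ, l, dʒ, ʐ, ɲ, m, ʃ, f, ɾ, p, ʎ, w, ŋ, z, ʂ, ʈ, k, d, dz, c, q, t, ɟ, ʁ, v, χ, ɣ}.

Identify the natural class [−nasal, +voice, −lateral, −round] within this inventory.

dʒ, ʐ, ɾ, z, d, dz, ɟ, ʁ, v, ɣ

First, the [−nasal] segments are /tʃ, ɸ, l, dʒ, ʐ, ʃ, f, ɾ, p, ʎ, w, z, ʂ, ʈ, k, d, dz, c, q, t, ɟ, ʁ, v, χ, ɣ/.
Intersecting with [+voice] gives /l, dʒ, ʐ, ɾ, ʎ, w, z, d, dz, ɟ, ʁ, v, ɣ/.
Among these, [−lateral] gives /dʒ, ʐ, ɾ, w, z, d, dz, ɟ, ʁ, v, ɣ/.
Of those, [−round] leaves /dʒ, ʐ, ɾ, z, d, dz, ɟ, ʁ, v, ɣ/.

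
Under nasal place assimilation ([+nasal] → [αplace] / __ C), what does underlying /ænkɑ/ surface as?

In /ænkɑ/, the nasal /n/ precedes /k/, which is [+dorsal]. The nasal assimilates in place, becoming the [+dorsal] nasal /ŋ/. The surface form is [æŋkɑ].

[æŋkɑ]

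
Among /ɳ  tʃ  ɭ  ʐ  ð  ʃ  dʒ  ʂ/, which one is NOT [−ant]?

Every segment except /ð/ is [−anterior]. /ð/ (voiced dental fricative) is [+anterior], so it is the exception.

ð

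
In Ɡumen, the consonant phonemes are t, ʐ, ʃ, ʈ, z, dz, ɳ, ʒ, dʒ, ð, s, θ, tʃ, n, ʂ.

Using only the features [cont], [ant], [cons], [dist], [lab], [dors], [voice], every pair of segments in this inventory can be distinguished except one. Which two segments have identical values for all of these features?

Both /n/ and /dz/ are [−continuant], [+anterior], [+consonantal], [−distributed], [−labial], [−dorsal], [+voice]. Since the list omits [sonorant], [nasal] and [strident] — which do distinguish the alveolar nasal from the voiced alveolar affricate — this pair collapses; all other pairs remain distinct.

n, dz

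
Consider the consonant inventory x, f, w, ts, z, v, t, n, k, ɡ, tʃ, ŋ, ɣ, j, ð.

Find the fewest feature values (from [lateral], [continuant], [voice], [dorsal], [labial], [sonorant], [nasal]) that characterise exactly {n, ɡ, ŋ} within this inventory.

/n, ɡ, ŋ/ are all [+voice], [-continuant], and no other segment in the inventory matches both values. Dropping any one of them over-generates: [-continuant] alone would also admit /ts, t, k, tʃ/; [+voice] alone would also admit /w, z, v, ɣ, …/. No other single listed feature picks out exactly this set either, so fewer than two features will not do.

[+voice, -continuant]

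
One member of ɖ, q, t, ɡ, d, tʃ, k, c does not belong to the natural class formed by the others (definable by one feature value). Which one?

tʃ

/d, t, c, ɖ, q, k, ɡ/ are all [−delayed release], but /tʃ/ (voiceless postalveolar affricate) is [+delayed release]. No other single segment can be removed to leave a set sharing one feature value that the removed segment lacks, so /tʃ/ is the odd one out.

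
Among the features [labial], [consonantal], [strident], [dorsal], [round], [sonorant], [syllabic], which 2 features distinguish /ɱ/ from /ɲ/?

/ɱ/ is the labiodental nasal and /ɲ/ is the palatal nasal. Both are [+consonantal], [−strident], [−round], [+sonorant], [−syllabic]. /ɱ/ is [+labial] while /ɲ/ is [−labial]; /ɱ/ is [−dorsal] while /ɲ/ is [+dorsal], so the distinguishing features are [labial], [dorsal].

[labial], [dorsal]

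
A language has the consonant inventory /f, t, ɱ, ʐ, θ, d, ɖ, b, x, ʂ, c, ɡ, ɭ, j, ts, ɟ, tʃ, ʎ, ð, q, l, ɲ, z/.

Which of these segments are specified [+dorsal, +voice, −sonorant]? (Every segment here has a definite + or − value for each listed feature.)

Eliminate segments failing any feature: /f, t, ɱ, ʐ, θ, d, ɖ, b, ʂ, ɭ, ts, tʃ, ð, l, z/ are [−dorsal]; /x, c, q/ are [−voice]; /j, ʎ, ɲ/ are [+sonorant]. The remaining /ɡ, ɟ/ satisfy [+dorsal], [+voice], [−sonorant].

ɡ, ɟ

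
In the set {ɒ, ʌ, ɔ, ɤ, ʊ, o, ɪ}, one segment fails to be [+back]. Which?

ɪ

/ɤ, ʌ, o, ɔ, ɒ, ʊ/ are all [+back]; /ɪ/ (high front unrounded lax vowel) is [−back].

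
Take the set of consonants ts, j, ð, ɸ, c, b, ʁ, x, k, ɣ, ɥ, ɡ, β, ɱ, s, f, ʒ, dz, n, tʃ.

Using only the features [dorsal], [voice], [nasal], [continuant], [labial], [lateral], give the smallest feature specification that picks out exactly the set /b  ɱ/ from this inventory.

Every target segment is [−continuant], [+labial]; each remaining inventory member fails at least one of these. Each conjunct is needed — [+labial] alone would also admit /ɸ, ɥ, β, f/; [−continuant] alone would also admit /ts, c, k, ɡ, …/ — and no other single listed feature has exactly this extension, so two is the minimum.

[−continuant, +labial]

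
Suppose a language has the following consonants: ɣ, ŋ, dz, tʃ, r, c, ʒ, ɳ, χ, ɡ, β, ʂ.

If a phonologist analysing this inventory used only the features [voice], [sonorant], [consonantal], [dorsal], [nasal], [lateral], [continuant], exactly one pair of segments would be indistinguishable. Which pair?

On the given features, /β/ and /ʒ/ have an identical profile: [+voice], [-sonorant], [+consonantal], [-dorsal], [-nasal], [-lateral], [+continuant]. No other two segments in the inventory coincide on all 7 features. (They do differ in [strident], [labial] and [coronal], which are not among the given features.)

β, ʒ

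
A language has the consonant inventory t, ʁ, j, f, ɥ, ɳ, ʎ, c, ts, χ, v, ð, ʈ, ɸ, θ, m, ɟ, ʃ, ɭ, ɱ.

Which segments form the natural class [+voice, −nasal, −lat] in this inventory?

ʁ, j, ɥ, v, ð, ɟ

Eliminate segments failing any feature: /t, f, c, ts, χ, ʈ, ɸ, θ, ʃ/ are [−voice]; /ɳ, m, ɱ/ are [+nasal]; /ʎ, ɭ/ are [+lateral]. The remaining /ʁ, j, ɥ, v, ð, ɟ/ satisfy [+voice], [−nasal], [−lateral].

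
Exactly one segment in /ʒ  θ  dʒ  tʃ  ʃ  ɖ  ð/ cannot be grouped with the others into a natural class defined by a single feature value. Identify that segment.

ɖ

The remaining segments after removing /ɖ/ share [+distributed]; /ɖ/ (voiced retroflex stop) is [-distributed]. For every other candidate removal, the leftover set fails to share any single feature value that the removed segment lacks.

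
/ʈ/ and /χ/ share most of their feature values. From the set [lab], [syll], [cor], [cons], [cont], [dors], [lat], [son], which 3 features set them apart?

/ʈ/ (voiceless retroflex stop) and /χ/ (voiceless uvular fricative) agree on [-labial], [-syllabic], [+consonantal], [-lateral], [-sonorant]. They differ on [continuant] (/ʈ/ [-], /χ/ [+]), [coronal] (/ʈ/ [+], /χ/ [-]), [dorsal] (/ʈ/ [-], /χ/ [+]).

[continuant], [coronal], [dorsal]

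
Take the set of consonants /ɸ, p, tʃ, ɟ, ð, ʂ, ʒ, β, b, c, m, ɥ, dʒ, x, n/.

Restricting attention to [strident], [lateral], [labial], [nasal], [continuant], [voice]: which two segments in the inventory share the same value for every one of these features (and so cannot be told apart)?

Both /β/ and /ɥ/ are [-strident], [-lateral], [+labial], [-nasal], [+continuant], [+voice]. Since the list omits [sonorant], [round] and [dorsal] — which do distinguish the voiced bilabial fricative from the labial-palatal glide — this pair collapses; all other pairs remain distinct.

β, ɥ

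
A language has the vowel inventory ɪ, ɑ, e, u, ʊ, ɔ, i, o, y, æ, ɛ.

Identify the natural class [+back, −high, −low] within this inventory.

ɔ, o

Checking each segment against [+back], [−high], [−low]: /ɔ/ (mid back rounded lax vowel), /o/ (mid back rounded tense vowel) satisfy every feature; every other segment in the inventory fails at least one.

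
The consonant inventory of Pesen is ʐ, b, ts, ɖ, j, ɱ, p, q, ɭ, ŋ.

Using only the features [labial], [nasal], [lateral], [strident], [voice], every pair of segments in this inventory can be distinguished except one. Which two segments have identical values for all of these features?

Both /ɖ/ and /j/ are [-labial], [-nasal], [-lateral], [-strident], [+voice]. Since the list omits [sonorant], [continuant] and [dorsal] — which do distinguish the voiced retroflex stop from the palatal glide — this pair collapses; all other pairs remain distinct.

ɖ, j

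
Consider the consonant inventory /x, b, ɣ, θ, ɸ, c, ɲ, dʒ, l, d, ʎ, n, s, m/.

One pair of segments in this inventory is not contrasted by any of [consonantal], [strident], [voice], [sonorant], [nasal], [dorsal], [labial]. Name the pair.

x, c

Both /x/ and /c/ are [+consonantal], [-strident], [-voice], [-sonorant], [-nasal], [+dorsal], [-labial]. Since the list omits [continuant] and [back] — which do distinguish the voiceless velar fricative from the voiceless palatal stop — this pair collapses; all other pairs remain distinct.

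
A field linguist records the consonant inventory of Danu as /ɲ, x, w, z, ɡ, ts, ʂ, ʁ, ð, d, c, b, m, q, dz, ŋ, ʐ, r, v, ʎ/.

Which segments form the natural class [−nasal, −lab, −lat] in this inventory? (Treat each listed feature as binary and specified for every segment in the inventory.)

x, z, ɡ, ts, ʂ, ʁ, ð, d, c, q, dz, ʐ, r

Checking each segment against [−nasal], [−labial], [−lateral]: /x/ (voiceless velar fricative), /z/ (voiced alveolar fricative), /ɡ/ (voiced velar stop), /ts/ (voiceless alveolar affricate), /ʂ/ (voiceless retroflex fricative), /ʁ/ (voiced uvular fricative), among others, satisfy every feature; every other segment in the inventory fails at least one.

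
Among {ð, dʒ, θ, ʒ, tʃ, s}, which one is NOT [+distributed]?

/ð, dʒ, θ, ʒ, tʃ/ are all [+distributed]; /s/ (voiceless alveolar fricative) is [-distributed].

s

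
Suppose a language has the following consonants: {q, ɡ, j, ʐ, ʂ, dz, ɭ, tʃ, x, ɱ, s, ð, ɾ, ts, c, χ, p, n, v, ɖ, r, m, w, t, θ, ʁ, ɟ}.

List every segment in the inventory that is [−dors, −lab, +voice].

ʐ, dz, ɭ, ð, ɾ, n, ɖ, r

First, the [−dorsal] segments are /ʐ, ʂ, dz, ɭ, tʃ, ɱ, s, ð, ɾ, ts, p, n, v, ɖ, r, m, t, θ/.
Intersecting with [−labial] gives /ʐ, ʂ, dz, ɭ, tʃ, s, ð, ɾ, ts, n, ɖ, r, t, θ/.
Of those, [+voice] leaves /ʐ, dz, ɭ, ð, ɾ, n, ɖ, r/.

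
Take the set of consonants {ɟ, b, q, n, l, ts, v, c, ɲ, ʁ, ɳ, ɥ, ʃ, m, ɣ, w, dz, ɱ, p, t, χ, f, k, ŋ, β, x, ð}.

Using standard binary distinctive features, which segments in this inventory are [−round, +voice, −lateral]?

Checking each segment against [−round], [+voice], [−lateral]: /ɟ/ (voiced palatal stop), /b/ (voiced bilabial stop), /n/ (alveolar nasal), /v/ (voiced labiodental fricative), /ɲ/ (palatal nasal), /ʁ/ (voiced uvular fricative), among others, satisfy every feature; every other segment in the inventory fails at least one.

ɟ, b, n, v, ɲ, ʁ, ɳ, m, ɣ, dz, ɱ, ŋ, β, ð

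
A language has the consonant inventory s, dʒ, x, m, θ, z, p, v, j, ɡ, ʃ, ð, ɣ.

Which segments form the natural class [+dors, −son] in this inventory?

Checking each segment against [+dorsal], [−sonorant]: /x/ (voiceless velar fricative), /ɡ/ (voiced velar stop), /ɣ/ (voiced velar fricative) satisfy every feature; every other segment in the inventory fails at least one.

x, ɡ, ɣ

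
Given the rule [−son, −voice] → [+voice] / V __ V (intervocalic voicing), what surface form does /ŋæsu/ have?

The only segment in the rule's environment that also matches [−son, −voice] is /s/. Applying [+voice] turns the voiceless alveolar fricative into /z/ (voiced alveolar fricative), giving [ŋæzu].

[ŋæzu]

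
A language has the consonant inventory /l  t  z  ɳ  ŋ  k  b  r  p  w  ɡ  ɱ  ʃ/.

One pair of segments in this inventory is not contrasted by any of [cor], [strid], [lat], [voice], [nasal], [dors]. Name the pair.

ɡ, w

/ɡ/ (voiced velar stop) and /w/ (labial-velar glide) are both [-coronal], [-strident], [-lateral], [+voice], [-nasal], [+dorsal], so none of the listed features separates them. (They do differ in [sonorant], [continuant], [labial] and [round], which are not among the given features.) Every other pair in the inventory differs on at least one listed feature.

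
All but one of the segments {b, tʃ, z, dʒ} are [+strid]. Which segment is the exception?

/b/ is the voiced bilabial stop, which is [-strident]; the rest — /z, dʒ, tʃ/ — are [+strident].

b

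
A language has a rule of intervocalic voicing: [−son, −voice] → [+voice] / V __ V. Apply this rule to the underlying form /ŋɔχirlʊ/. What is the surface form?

/χ/ satisfies [−son, −voice] and sits in V __ V. The [+voice] counterpart of the voiceless uvular fricative is /ʁ/. Other segments in /ŋɔχirlʊ/ either fail the structural description or are not in the environment, so the surface form is [ŋɔʁirlʊ].

[ŋɔʁirlʊ]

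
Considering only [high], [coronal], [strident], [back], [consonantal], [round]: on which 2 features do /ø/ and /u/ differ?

[high], [back]

The two segments share [−coronal], [−strident], [−consonantal], [+round]. The only features from the list on which they differ: /ø/ is [−high] while /u/ is [+high]; /ø/ is [−back] while /u/ is [+back].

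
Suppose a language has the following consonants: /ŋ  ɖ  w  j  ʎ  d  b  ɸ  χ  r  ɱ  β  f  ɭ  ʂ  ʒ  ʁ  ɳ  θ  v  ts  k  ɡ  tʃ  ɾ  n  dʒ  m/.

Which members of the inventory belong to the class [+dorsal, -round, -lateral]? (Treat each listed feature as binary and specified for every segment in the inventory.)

Eliminate segments failing any feature: /ɖ, d, b, ɸ, r, ɱ, β, f, ɭ, ʂ, ʒ, ɳ, θ, v, ts, tʃ, ɾ, n, dʒ, m/ are [-dorsal]; /w/ is [+round]; /ʎ/ is [+lateral]. The remaining /ŋ, j, χ, ʁ, k, ɡ/ satisfy [+dorsal], [-round], [-lateral].

ŋ, j, χ, ʁ, k, ɡ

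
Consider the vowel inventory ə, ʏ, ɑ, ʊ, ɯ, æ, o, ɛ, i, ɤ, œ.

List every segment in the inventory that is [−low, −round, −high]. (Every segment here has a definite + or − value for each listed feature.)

Checking each segment against [−low], [−round], [−high]: /ə/ (mid central vowel (schwa)), /ɛ/ (mid front unrounded lax vowel), /ɤ/ (mid back unrounded tense vowel) satisfy every feature; every other segment in the inventory fails at least one.

ə, ɛ, ɤ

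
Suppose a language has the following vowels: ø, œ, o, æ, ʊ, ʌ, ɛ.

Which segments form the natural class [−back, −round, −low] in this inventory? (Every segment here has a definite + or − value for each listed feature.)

Eliminate segments failing any feature: /ø, œ/ are [+round]; /o, ʊ, ʌ/ are [+back]; /æ/ is [+low]. The remaining /ɛ/ satisfy [−back], [−round], [−low].

ɛ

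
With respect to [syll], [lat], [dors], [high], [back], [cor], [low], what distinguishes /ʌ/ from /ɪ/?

[high], [back]

The two segments share [+syllabic], [−lateral], [+dorsal], [−coronal], [−low]. The only features from the list on which they differ: /ʌ/ is [−high] while /ɪ/ is [+high]; /ʌ/ is [+back] while /ɪ/ is [−back].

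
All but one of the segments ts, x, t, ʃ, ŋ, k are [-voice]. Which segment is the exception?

/ŋ/ is the velar nasal, which is [+voice]; the rest — /k, t, ts, ʃ, x/ — are [-voice].

ŋ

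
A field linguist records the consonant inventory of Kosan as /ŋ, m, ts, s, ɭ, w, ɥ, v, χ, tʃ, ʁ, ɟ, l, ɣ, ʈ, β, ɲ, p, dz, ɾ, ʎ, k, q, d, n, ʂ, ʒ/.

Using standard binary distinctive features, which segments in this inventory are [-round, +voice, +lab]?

m, v, β

Among the inventory, the [-round] segments are /ŋ, m, ts, s, ɭ, v, χ, tʃ, ʁ, ɟ, l, ɣ, ʈ, β, ɲ, p, dz, ɾ, ʎ, k, q, d, n, ʂ, ʒ/.
Among these, [+voice] gives /ŋ, m, ɭ, v, ʁ, ɟ, l, ɣ, β, ɲ, dz, ɾ, ʎ, d, n, ʒ/.
Within that set, [+labial] leaves /m, v, β/.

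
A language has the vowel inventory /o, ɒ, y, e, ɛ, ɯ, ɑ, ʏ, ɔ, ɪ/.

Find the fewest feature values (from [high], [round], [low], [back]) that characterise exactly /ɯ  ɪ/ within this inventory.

/ɯ, ɪ/ are all [+high], [−round], and no other segment in the inventory matches both values. Dropping any one of them over-generates: [−round] alone would also admit /e, ɛ, ɑ/; [+high] alone would also admit /y, ʏ/. No other single listed feature picks out exactly this set either, so fewer than two features will not do.

[+high, −round]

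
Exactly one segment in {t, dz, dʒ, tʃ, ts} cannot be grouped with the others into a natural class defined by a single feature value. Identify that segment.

/ts, dʒ, tʃ, dz/ are all [+delayed release], but /t/ (voiceless alveolar stop) is [−delayed release]. No other single segment can be removed to leave a set sharing one feature value that the removed segment lacks, so /t/ is the odd one out.

t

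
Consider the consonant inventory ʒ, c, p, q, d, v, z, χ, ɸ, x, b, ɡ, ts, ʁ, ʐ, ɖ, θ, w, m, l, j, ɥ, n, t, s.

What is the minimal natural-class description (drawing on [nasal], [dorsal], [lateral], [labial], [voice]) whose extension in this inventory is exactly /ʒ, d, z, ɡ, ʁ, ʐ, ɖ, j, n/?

/ʒ, d, z, ɡ, ʁ, ʐ, ɖ, j, n/ are all [+voice], [-lateral], [-labial], and no other segment in the inventory matches all three values. Dropping any one of them over-generates: [-lateral, -labial] alone would also admit /c, q, χ, x, …/; [+voice, -labial] alone would also admit /l/; [+voice, -lateral] alone would also admit /v, b, w, m, …/. No other combination of two listed features picks out exactly this set either, so fewer than three features will not do.

[+voice, -lateral, -labial]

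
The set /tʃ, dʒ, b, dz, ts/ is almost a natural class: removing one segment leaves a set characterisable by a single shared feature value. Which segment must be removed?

[delayed release] (equivalently [strident], [labial], [coronal]) groups all but one: /dʒ, tʃ, ts, dz/ share [+delayed release] while /b/ (voiced bilabial stop) alone is [-delayed release]. Removing any other segment would not leave a single-feature class that excludes it.

b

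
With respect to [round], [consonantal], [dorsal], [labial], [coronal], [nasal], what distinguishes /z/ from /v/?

[labial], [coronal]

The two segments share [-round], [+consonantal], [-dorsal], [-nasal]. The only features from the list on which they differ: /z/ is [-labial] while /v/ is [+labial]; /z/ is [+coronal] while /v/ is [-coronal].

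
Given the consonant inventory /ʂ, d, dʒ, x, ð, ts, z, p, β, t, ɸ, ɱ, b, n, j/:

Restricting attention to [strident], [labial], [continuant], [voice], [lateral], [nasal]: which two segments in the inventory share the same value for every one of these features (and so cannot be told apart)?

j, ð

Both /j/ and /ð/ are [-strident], [-labial], [+continuant], [+voice], [-lateral], [-nasal]. Since the list omits [sonorant] and [dorsal] — which do distinguish the palatal glide from the voiced dental fricative — this pair collapses; all other pairs remain distinct.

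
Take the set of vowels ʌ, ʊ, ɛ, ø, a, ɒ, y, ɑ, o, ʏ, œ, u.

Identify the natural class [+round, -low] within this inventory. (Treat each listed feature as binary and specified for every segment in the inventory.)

Eliminate segments failing any feature: /ʌ, ɛ, a, ɑ/ are [-round]; /ɒ/ is [+low]. The remaining /ʊ, ø, y, o, ʏ, œ, u/ satisfy [+round], [-low].

ʊ, ø, y, o, ʏ, œ, u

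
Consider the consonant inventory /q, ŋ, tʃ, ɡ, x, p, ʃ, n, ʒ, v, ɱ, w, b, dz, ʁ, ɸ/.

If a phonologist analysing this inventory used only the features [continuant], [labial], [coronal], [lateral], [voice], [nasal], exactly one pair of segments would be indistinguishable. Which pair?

w, v

Both /w/ and /v/ are [+continuant], [+labial], [−coronal], [−lateral], [+voice], [−nasal]. Since the list omits [sonorant], [round] and [dorsal] — which do distinguish the labial-velar glide from the voiced labiodental fricative — this pair collapses; all other pairs remain distinct.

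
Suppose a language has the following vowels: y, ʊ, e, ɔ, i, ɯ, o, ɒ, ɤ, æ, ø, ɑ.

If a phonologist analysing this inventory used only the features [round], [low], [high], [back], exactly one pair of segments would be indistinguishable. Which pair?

On the given features, /ɔ/ and /o/ have an identical profile: [+round], [-low], [-high], [+back]. No other two segments in the inventory coincide on all 4 features. (They do differ in [tense], which is not among the given features.)

ɔ, o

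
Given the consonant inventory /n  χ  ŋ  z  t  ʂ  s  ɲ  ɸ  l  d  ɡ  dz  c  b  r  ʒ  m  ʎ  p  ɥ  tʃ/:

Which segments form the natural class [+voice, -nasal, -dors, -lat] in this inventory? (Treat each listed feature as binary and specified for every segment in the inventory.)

Eliminate segments failing any feature: /n, ŋ, ɲ, m/ are [+nasal]; /χ, t, ʂ, s, ɸ, c, p, tʃ/ are [-voice]; /l/ is [+lateral]; /ɡ, ʎ, ɥ/ are [+dorsal]. The remaining /z, d, dz, b, r, ʒ/ satisfy [+voice], [-nasal], [-dorsal], [-lateral].

z, d, dz, b, r, ʒ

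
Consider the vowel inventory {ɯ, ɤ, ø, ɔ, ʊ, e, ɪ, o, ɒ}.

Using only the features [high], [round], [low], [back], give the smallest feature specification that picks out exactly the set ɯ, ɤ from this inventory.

[+back, -round]

The class [+back], [-round] has exactly /ɯ, ɤ/ as its extension in this inventory. No smaller conjunction from the listed features achieves this: [-round] alone would also admit /e, ɪ/; [+back] alone would also admit /ɔ, ʊ, o, ɒ/; and checking the remaining single features turns up none with this extension.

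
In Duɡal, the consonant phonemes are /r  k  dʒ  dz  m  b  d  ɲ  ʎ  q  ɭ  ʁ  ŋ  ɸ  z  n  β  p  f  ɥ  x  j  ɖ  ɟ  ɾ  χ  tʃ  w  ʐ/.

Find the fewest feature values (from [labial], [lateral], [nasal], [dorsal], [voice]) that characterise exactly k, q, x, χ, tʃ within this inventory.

The class [-voice], [-labial] has exactly /k, q, x, χ, tʃ/ as its extension in this inventory. No smaller conjunction from the listed features achieves this: [-labial] alone would also admit /r, dʒ, dz, d, …/; [-voice] alone would also admit /ɸ, p, f/; and checking the remaining single features turns up none with this extension.

[-voice, -labial]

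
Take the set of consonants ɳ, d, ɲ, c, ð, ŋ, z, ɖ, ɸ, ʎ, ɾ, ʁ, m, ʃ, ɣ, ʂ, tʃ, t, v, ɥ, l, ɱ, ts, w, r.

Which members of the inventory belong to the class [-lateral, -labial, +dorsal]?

ɲ, c, ŋ, ʁ, ɣ

Eliminate segments failing any feature: /ɳ, d, ð, z, ɖ, ɾ, ʃ, ʂ, tʃ, t, ts, r/ are [-dorsal]; /ɸ, m, v, ɥ, ɱ, w/ are [+labial]; /ʎ, l/ are [+lateral]. The remaining /ɲ, c, ŋ, ʁ, ɣ/ satisfy [-lateral], [-labial], [+dorsal].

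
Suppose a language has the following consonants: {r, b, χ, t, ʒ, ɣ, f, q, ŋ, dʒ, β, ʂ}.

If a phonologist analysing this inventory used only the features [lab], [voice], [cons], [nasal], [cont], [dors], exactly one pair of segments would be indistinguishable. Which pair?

ʒ, r

/ʒ/ (voiced postalveolar fricative) and /r/ (alveolar trill) are both [−labial], [+voice], [+consonantal], [−nasal], [+continuant], [−dorsal], so none of the listed features separates them. (They do differ in [sonorant], [strident] and [anterior], which are not among the given features.) Every other pair in the inventory differs on at least one listed feature.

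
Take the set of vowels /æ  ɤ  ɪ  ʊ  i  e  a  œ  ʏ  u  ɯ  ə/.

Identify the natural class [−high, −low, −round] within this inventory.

Eliminate segments failing any feature: /æ, a/ are [+low]; /ɪ, ʊ, i, ʏ, u, ɯ/ are [+high]; /œ/ is [+round]. The remaining /ɤ, e, ə/ satisfy [−high], [−low], [−round].

ɤ, e, ə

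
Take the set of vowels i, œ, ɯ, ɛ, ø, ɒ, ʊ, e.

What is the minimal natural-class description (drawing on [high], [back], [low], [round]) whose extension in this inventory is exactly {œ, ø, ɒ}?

/œ, ø, ɒ/ are all [-high], [+round], and no other segment in the inventory matches both values. Dropping any one of them over-generates: [+round] alone would also admit /ʊ/; [-high] alone would also admit /ɛ, e/. No other single listed feature picks out exactly this set either, so fewer than two features will not do.

[-high, +round]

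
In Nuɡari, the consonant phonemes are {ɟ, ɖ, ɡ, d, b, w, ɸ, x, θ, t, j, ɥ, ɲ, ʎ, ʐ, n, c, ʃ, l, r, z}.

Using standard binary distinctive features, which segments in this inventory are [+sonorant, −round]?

Eliminate segments failing any feature: /ɟ, ɖ, ɡ, d, b, ɸ, x, θ, t, ʐ, c, ʃ, z/ are [−sonorant]; /w, ɥ/ are [+round]. The remaining /j, ɲ, ʎ, n, l, r/ satisfy [+sonorant], [−round].

j, ɲ, ʎ, n, l, r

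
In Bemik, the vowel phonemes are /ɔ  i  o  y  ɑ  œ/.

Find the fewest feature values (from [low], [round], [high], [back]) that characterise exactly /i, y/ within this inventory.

[+high]

Every target segment is [+high] and no other inventory member is, so one feature is enough.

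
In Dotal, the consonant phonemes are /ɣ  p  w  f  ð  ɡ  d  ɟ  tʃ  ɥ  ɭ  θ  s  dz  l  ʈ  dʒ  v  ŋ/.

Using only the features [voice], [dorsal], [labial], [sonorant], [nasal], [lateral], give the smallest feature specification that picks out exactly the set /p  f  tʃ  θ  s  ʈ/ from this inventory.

[-voice]

The target set is precisely the extension of [-voice] in this inventory.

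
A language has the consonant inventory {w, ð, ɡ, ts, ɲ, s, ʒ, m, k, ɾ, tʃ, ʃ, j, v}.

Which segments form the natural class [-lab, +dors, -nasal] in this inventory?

ɡ, k, j

Checking each segment against [-labial], [+dorsal], [-nasal]: /ɡ/ (voiced velar stop), /k/ (voiceless velar stop), /j/ (palatal glide) satisfy every feature; every other segment in the inventory fails at least one.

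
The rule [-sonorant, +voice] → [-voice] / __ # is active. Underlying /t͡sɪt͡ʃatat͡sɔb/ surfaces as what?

The only segment in the rule's environment that also matches [-sonorant, +voice] is /b/. Applying [-voice] turns the voiced bilabial stop into /p/ (voiceless bilabial stop), giving [t͡sɪt͡ʃatat͡sɔp].

[t͡sɪt͡ʃatat͡sɔp]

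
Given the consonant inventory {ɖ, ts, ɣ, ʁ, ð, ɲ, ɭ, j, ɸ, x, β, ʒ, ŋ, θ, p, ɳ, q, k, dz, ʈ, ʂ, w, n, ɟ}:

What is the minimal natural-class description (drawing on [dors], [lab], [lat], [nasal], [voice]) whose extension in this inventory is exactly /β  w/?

/β, w/ are all [+voice], [+labial], and no other segment in the inventory matches both values. Dropping any one of them over-generates: [+labial] alone would also admit /ɸ, p/; [+voice] alone would also admit /ɖ, ɣ, ʁ, ð, …/. No other single listed feature picks out exactly this set either, so fewer than two features will not do.

[+voice, +lab]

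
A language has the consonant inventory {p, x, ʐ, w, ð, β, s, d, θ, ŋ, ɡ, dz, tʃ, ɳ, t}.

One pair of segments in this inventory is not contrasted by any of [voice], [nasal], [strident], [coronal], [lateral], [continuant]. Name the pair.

On the given features, /w/ and /β/ have an identical profile: [+voice], [−nasal], [−strident], [−coronal], [−lateral], [+continuant]. No other two segments in the inventory coincide on all 6 features. (They do differ in [sonorant], [round] and [dorsal], which are not among the given features.)

w, β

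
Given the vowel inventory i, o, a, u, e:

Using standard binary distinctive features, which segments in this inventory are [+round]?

The feature [round] marks segments produced with lip rounding. In this inventory /o, u/ have that property, so they are [+round]; /i, a, e/ are [−round].

o, u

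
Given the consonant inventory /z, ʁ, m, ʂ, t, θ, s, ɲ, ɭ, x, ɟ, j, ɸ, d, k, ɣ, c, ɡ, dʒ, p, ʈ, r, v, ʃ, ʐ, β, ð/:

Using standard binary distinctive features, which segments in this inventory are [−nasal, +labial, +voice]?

Eliminate segments failing any feature: /z, ʁ, ʂ, t, θ, s, ɭ, x, ɟ, j, d, k, ɣ, c, ɡ, dʒ, ʈ, r, ʃ, ʐ, ð/ are [−labial]; /m, ɲ/ are [+nasal]; /ɸ, p/ are [−voice]. The remaining /v, β/ satisfy [−nasal], [+labial], [+voice].

v, β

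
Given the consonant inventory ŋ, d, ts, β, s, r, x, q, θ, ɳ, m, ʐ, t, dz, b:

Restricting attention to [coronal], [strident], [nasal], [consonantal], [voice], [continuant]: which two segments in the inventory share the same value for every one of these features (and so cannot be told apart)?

m, ŋ

Both /m/ and /ŋ/ are [−coronal], [−strident], [+nasal], [+consonantal], [+voice], [−continuant]. Since the list omits [labial] and [dorsal] — which do distinguish the bilabial nasal from the velar nasal — this pair collapses; all other pairs remain distinct.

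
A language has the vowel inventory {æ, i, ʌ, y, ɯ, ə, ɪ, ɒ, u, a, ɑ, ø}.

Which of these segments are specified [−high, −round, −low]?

First, the [−high] segments are /æ, ʌ, ə, ɒ, a, ɑ, ø/.
Of those, [−round] gives /æ, ʌ, ə, a, ɑ/.
Then [−low] leaves /ʌ, ə/.

ʌ, ə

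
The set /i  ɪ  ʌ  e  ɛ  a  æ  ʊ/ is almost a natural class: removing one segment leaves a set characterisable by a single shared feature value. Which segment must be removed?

The remaining segments after removing /ʊ/ share [-round]; /ʊ/ (high back rounded lax vowel) is [+round]. For every other candidate removal, the leftover set fails to share any single feature value that the removed segment lacks.

ʊ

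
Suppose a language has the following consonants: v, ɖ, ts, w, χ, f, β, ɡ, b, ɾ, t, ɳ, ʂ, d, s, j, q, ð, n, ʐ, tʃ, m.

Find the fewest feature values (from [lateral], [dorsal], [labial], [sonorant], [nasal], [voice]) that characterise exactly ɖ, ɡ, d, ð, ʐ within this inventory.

The class [-sonorant], [+voice], [-labial] has exactly /ɖ, ɡ, d, ð, ʐ/ as its extension in this inventory. No smaller conjunction from the listed features achieves this: [+voice, -labial] alone would also admit /ɾ, ɳ, j, n/; [-sonorant, -labial] alone would also admit /ts, χ, t, ʂ, …/; [-sonorant, +voice] alone would also admit /v, β, b/; and checking the remaining two-feature bundles turns up none with this extension.

[-sonorant, +voice, -labial]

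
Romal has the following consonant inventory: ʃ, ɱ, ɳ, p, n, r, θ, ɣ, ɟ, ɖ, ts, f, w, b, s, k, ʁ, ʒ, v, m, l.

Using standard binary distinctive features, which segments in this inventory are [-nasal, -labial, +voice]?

Eliminate segments failing any feature: /ʃ, θ, ts, s, k/ are [-voice]; /ɱ, ɳ, n, m/ are [+nasal]; /p, f, w, b, v/ are [+labial]. The remaining /r, ɣ, ɟ, ɖ, ʁ, ʒ, l/ satisfy [-nasal], [-labial], [+voice].

r, ɣ, ɟ, ɖ, ʁ, ʒ, l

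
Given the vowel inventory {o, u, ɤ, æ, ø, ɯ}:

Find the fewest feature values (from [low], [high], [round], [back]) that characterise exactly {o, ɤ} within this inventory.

[−high, +back]

/o, ɤ/ are all [−high], [+back], and no other segment in the inventory matches both values. Dropping any one of them over-generates: [+back] alone would also admit /u, ɯ/; [−high] alone would also admit /æ, ø/. No other single listed feature picks out exactly this set either, so fewer than two features will not do.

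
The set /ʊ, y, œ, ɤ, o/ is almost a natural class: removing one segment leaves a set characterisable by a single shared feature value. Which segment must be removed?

ɤ

/y, o, ʊ, œ/ are all [+round], but /ɤ/ (mid back unrounded tense vowel) is [-round]. No other single segment can be removed to leave a set sharing one feature value that the removed segment lacks, so /ɤ/ is the odd one out.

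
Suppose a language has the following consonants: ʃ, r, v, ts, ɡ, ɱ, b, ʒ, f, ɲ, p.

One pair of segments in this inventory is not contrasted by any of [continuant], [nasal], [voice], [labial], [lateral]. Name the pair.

r, ʒ

Both /r/ and /ʒ/ are [+continuant], [-nasal], [+voice], [-labial], [-lateral]. Since the list omits [sonorant], [strident] and [anterior] — which do distinguish the alveolar trill from the voiced postalveolar fricative — this pair collapses; all other pairs remain distinct.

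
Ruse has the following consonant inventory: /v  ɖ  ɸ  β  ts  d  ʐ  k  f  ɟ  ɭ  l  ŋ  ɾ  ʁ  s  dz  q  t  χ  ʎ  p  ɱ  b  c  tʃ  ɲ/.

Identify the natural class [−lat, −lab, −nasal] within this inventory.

Checking each segment against [−lateral], [−labial], [−nasal]: /ɖ/ (voiced retroflex stop), /ts/ (voiceless alveolar affricate), /d/ (voiced alveolar stop), /ʐ/ (voiced retroflex fricative), /k/ (voiceless velar stop), /ɟ/ (voiced palatal stop), among others, satisfy every feature; every other segment in the inventory fails at least one.

ɖ, ts, d, ʐ, k, ɟ, ɾ, ʁ, s, dz, q, t, χ, c, tʃ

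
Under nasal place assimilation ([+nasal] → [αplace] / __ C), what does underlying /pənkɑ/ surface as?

[pəŋkɑ]

The only nasal preceding a consonant is /n/ before /k/. /k/ is [+dorsal], so /n/ → /ŋ/, giving [pəŋkɑ].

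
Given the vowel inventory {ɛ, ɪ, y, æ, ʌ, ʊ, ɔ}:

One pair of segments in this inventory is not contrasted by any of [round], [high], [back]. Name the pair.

ɛ, æ

Both /ɛ/ and /æ/ are [−round], [−high], [−back]. Since the list omits [low] — which does distinguish the mid front unrounded lax vowel from the low front unrounded vowel — this pair collapses; all other pairs remain distinct.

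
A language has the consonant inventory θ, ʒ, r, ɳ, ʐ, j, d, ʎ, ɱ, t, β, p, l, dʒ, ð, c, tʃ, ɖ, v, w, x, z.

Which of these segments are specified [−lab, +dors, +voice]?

Eliminate segments failing any feature: /θ, ʒ, r, ɳ, ʐ, d, t, l, dʒ, ð, tʃ, ɖ, z/ are [−dorsal]; /ɱ, β, p, v, w/ are [+labial]; /c, x/ are [−voice]. The remaining /j, ʎ/ satisfy [−labial], [+dorsal], [+voice].

j, ʎ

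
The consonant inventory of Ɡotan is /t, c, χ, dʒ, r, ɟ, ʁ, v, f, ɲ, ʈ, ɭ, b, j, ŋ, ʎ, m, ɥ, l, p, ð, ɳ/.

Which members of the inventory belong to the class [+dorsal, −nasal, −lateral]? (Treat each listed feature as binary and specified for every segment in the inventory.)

c, χ, ɟ, ʁ, j, ɥ

Among the inventory, the [+dorsal] segments are /c, χ, ɟ, ʁ, ɲ, j, ŋ, ʎ, ɥ/.
Of those, [−nasal] gives /c, χ, ɟ, ʁ, j, ʎ, ɥ/.
Of those, [−lateral] leaves /c, χ, ɟ, ʁ, j, ɥ/.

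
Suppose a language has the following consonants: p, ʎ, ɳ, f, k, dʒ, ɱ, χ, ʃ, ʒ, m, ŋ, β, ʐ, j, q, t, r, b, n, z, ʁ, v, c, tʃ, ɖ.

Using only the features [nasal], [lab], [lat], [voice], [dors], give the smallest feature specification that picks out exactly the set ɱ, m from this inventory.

[+nasal, +lab]

Every target segment is [+nasal], [+labial]; each remaining inventory member fails at least one of these. Each conjunct is needed — [+labial] alone would also admit /p, f, β, b, …/; [+nasal] alone would also admit /ɳ, ŋ, n/ — and no other single listed feature has exactly this extension, so two is the minimum.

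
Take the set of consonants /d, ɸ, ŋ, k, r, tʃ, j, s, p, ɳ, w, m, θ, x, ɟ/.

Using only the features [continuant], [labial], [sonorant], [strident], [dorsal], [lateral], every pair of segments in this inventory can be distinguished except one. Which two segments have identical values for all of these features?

On the given features, /k/ and /ɟ/ have an identical profile: [−continuant], [−labial], [−sonorant], [−strident], [+dorsal], [−lateral]. No other two segments in the inventory coincide on all 6 features. (They do differ in [voice] and [back], which are not among the given features.)

k, ɟ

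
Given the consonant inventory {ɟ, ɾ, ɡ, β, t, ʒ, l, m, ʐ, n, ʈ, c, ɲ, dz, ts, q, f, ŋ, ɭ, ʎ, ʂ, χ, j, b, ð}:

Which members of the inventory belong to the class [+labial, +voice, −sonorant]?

Eliminate segments failing any feature: /ɟ, ɾ, ɡ, t, ʒ, l, ʐ, n, ʈ, c, ɲ, dz, ts, q, ŋ, ɭ, ʎ, ʂ, χ, j, ð/ are [−labial]; /m/ is [+sonorant]; /f/ is [−voice]. The remaining /β, b/ satisfy [+labial], [+voice], [−sonorant].

β, b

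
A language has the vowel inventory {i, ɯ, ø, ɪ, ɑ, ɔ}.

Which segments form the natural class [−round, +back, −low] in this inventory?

Checking each segment against [−round], [+back], [−low]: /ɯ/ (high back unrounded vowel) satisfies every feature; every other segment in the inventory fails at least one.

ɯ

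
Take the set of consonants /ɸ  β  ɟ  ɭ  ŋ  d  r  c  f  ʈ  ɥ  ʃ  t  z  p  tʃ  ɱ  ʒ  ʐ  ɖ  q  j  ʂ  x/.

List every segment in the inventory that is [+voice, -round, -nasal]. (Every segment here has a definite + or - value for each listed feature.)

First, the [+voice] segments are /β, ɟ, ɭ, ŋ, d, r, ɥ, z, ɱ, ʒ, ʐ, ɖ, j/.
Intersecting with [-round] gives /β, ɟ, ɭ, ŋ, d, r, z, ɱ, ʒ, ʐ, ɖ, j/.
Intersecting with [-nasal] leaves /β, ɟ, ɭ, d, r, z, ʒ, ʐ, ɖ, j/.

β, ɟ, ɭ, d, r, z, ʒ, ʐ, ɖ, j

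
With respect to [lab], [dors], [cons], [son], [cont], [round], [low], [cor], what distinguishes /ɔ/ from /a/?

[labial], [round], [low]

/ɔ/ (mid back rounded lax vowel) and /a/ (low unrounded vowel) agree on [+dorsal], [−consonantal], [+sonorant], [+continuant], [−coronal]. They differ on [labial] (/ɔ/ [+], /a/ [−]), [round] (/ɔ/ [+], /a/ [−]), [low] (/ɔ/ [−], /a/ [+]).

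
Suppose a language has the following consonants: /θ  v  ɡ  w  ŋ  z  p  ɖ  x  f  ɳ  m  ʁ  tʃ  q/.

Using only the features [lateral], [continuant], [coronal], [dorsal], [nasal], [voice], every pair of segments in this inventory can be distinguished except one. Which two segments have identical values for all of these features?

w, ʁ

/w/ (labial-velar glide) and /ʁ/ (voiced uvular fricative) are both [-lateral], [+continuant], [-coronal], [+dorsal], [-nasal], [+voice], so none of the listed features separates them. (They do differ in [labial], [round] and [high], which are not among the given features.) Every other pair in the inventory differs on at least one listed feature.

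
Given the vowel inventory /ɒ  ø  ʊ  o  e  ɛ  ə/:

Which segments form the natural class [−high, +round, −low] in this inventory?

ø, o

Checking each segment against [−high], [+round], [−low]: /ø/ (mid front rounded tense vowel), /o/ (mid back rounded tense vowel) satisfy every feature; every other segment in the inventory fails at least one.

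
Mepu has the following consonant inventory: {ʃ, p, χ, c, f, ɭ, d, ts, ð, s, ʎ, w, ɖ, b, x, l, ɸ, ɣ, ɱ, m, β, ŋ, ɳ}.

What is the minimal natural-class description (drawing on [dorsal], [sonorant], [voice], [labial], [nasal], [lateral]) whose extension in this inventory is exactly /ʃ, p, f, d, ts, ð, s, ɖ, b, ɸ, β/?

The class [−sonorant], [−dorsal] has exactly /ʃ, p, f, d, ts, ð, s, ɖ, b, ɸ, β/ as its extension in this inventory. No smaller conjunction from the listed features achieves this: [−dorsal] alone would also admit /ɭ, l, ɱ, m, …/; [−sonorant] alone would also admit /χ, c, x, ɣ/; and checking the remaining single features turns up none with this extension.

[−sonorant, −dorsal]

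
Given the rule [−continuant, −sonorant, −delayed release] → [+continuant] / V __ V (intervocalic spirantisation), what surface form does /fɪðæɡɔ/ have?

/ɡ/ satisfies [−continuant, −sonorant, −delayed release] and sits in V __ V. The [+continuant] counterpart of the voiced velar stop is /ɣ/. Other segments in /fɪðæɡɔ/ either fail the structural description or are not in the environment, so the surface form is [fɪðæɣɔ].

[fɪðæɣɔ]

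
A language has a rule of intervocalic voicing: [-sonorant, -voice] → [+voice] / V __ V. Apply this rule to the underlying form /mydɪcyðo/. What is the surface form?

[mydɪɟyðo]

The only segment in the rule's environment that also matches [-sonorant, -voice] is /c/. Applying [+voice] turns the voiceless palatal stop into /ɟ/ (voiced palatal stop), giving [mydɪɟyðo].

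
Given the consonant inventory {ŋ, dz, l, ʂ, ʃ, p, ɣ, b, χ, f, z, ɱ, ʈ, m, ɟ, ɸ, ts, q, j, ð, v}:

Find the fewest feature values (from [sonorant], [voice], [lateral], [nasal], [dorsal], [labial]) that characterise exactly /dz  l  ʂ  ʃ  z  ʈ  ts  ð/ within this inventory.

[-labial, -dorsal]

Every target segment is [-labial], [-dorsal]; each remaining inventory member fails at least one of these. Each conjunct is needed — [-dorsal] alone would also admit /p, b, f, ɱ, …/; [-labial] alone would also admit /ŋ, ɣ, χ, ɟ, …/ — and no other single listed feature has exactly this extension, so two is the minimum.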